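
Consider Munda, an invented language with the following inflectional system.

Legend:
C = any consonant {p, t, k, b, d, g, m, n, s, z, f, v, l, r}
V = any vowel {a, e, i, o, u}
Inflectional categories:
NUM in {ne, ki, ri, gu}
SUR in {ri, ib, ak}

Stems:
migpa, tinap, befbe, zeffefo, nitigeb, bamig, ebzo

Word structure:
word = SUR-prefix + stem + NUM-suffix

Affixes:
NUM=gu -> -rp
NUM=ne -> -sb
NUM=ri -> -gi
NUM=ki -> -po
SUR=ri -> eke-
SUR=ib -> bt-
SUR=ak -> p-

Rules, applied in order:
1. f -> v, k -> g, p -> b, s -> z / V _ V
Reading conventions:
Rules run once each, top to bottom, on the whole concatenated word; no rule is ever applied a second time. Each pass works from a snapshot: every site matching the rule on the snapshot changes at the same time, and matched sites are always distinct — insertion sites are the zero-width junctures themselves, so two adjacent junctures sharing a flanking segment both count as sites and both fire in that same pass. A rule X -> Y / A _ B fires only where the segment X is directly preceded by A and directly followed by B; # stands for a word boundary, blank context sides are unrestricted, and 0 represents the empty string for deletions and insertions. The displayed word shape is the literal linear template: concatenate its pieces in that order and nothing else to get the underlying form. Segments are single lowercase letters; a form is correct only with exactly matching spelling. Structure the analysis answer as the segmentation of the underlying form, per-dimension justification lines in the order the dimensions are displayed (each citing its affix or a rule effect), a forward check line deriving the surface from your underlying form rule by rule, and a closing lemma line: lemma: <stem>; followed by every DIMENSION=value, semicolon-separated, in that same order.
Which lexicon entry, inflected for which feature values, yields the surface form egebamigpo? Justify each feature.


underlying: eke-bamig-po
NUM=ki - signalled by the affix -po
SUR=ri - signalled by the affix eke-
check: ekebamigpo -> egebamigpo
lemma: bamig; NUM=ki; SUR=ri


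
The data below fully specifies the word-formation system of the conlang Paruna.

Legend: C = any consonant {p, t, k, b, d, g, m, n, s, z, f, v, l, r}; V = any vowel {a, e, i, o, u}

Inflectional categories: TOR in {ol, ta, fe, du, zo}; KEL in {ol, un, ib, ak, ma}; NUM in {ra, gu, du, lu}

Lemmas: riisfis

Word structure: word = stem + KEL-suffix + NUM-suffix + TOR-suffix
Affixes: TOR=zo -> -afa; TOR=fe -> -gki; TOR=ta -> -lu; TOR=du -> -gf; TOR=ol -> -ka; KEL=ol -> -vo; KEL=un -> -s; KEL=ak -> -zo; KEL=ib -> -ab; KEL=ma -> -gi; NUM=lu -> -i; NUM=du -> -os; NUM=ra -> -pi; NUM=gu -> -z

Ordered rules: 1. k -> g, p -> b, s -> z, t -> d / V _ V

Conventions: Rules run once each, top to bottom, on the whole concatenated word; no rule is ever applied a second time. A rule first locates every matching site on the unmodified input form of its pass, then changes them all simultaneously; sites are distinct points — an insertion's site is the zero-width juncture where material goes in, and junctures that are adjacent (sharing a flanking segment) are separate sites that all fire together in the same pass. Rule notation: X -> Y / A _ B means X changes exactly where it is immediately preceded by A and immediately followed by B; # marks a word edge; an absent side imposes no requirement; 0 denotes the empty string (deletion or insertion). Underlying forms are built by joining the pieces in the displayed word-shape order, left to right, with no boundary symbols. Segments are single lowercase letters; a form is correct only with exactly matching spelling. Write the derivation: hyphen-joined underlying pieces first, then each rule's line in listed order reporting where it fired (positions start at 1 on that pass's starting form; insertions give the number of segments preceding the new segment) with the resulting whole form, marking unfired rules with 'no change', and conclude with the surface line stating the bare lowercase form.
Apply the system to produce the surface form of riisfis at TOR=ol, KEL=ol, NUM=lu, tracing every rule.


underlying: riisfis-vo-i-ka
1. k -> g, p -> b, s -> z, t -> d / V _ V: fires at position(s) 11: riisfisvoiga
surface: riisfisvoiga


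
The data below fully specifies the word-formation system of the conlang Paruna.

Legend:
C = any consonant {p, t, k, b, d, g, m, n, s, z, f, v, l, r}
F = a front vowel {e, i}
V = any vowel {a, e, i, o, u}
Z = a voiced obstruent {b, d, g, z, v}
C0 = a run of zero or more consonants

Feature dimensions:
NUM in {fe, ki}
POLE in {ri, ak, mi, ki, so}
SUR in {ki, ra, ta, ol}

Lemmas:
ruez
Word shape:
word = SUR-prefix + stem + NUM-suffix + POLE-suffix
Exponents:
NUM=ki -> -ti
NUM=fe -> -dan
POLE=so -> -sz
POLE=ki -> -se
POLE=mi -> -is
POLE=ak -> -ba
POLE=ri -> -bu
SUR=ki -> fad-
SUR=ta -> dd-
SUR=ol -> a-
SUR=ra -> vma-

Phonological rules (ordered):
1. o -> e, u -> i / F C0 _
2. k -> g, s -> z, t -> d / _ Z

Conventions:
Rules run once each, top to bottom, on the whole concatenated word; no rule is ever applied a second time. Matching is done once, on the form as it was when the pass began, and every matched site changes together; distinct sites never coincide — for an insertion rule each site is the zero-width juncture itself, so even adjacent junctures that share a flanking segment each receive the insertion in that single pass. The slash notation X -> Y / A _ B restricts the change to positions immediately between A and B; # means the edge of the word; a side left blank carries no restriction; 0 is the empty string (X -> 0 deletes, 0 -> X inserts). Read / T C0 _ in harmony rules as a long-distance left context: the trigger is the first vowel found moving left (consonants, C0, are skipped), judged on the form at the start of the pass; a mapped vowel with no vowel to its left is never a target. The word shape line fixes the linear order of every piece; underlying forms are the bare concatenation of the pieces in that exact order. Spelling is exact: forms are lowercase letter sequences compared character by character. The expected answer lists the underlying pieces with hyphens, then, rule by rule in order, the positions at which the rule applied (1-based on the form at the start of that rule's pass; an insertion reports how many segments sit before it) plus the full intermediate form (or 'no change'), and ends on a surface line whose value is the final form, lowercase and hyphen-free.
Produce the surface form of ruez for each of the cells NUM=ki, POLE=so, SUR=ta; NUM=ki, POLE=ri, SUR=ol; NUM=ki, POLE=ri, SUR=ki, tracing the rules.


cell NUM=ki, POLE=so, SUR=ta:
underlying: dd-ruez-ti-sz
1. o -> e, u -> i / F C0 _: no change
2. k -> g, s -> z, t -> d / _ Z: fires at position(s) 9: ddrueztizz
surface: ddrueztizz

cell NUM=ki, POLE=ri, SUR=ol:
underlying: a-ruez-ti-bu
1. o -> e, u -> i / F C0 _: fires at position(s) 9: arueztibi
2. k -> g, s -> z, t -> d / _ Z: no change
surface: arueztibi

cell NUM=ki, POLE=ri, SUR=ki:
underlying: fad-ruez-ti-bu
1. o -> e, u -> i / F C0 _: fires at position(s) 11: fadrueztibi
2. k -> g, s -> z, t -> d / _ Z: no change
surface: fadrueztibi


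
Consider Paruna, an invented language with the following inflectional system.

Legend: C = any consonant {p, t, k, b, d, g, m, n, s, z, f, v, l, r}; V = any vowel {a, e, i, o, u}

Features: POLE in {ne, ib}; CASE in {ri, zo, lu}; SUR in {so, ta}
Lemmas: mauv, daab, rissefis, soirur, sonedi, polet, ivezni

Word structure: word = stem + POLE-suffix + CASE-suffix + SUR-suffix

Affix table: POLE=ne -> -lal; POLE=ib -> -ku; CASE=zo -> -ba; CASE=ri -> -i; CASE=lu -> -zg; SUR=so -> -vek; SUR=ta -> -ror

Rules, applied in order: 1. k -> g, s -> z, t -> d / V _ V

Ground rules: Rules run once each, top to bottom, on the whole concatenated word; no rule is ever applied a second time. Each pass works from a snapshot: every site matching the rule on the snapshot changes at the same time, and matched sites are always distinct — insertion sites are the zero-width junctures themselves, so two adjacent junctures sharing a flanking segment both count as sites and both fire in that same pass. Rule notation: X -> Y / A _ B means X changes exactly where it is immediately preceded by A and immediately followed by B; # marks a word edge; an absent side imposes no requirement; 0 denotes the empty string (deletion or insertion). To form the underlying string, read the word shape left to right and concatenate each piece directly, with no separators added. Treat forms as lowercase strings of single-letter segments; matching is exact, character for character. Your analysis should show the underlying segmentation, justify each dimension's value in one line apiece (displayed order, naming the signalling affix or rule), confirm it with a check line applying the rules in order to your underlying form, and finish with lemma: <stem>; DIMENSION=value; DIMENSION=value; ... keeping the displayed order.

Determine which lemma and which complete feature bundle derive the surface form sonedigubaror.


underlying: sonedi-ku-ba-ror
POLE=ib - signalled by the affix -ku
CASE=zo - signalled by the affix -ba
SUR=ta - signalled by the affix -ror
check: sonedikubaror -> sonedigubaror
lemma: sonedi; POLE=ib; CASE=zo; SUR=ta


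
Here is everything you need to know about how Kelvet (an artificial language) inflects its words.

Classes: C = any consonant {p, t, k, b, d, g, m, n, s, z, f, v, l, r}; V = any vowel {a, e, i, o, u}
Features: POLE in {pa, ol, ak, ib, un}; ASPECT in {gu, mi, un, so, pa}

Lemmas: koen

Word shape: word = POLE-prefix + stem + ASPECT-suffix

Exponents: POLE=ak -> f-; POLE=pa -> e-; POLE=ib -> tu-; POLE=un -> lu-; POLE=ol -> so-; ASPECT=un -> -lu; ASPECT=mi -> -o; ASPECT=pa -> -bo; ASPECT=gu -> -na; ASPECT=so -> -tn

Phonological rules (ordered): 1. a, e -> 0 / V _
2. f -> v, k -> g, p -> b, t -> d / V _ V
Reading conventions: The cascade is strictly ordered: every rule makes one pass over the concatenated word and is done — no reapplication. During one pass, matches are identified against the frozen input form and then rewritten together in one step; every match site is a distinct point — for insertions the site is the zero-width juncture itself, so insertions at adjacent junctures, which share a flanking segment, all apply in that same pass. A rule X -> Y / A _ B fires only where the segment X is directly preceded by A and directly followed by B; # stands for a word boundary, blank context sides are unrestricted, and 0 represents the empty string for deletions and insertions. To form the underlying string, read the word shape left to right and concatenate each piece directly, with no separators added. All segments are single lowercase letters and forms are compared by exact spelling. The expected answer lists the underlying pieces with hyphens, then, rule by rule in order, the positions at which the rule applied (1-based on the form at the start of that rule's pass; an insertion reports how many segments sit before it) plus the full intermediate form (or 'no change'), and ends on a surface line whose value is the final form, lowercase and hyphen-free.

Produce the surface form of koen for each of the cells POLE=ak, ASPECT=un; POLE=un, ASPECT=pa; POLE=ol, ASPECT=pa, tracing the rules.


cell POLE=ak, ASPECT=un:
underlying: f-koen-lu
1. a, e -> 0 / V _: fires at position(s) 4: fkonlu
2. f -> v, k -> g, p -> b, t -> d / V _ V: no change
surface: fkonlu

cell POLE=un, ASPECT=pa:
underlying: lu-koen-bo
1. a, e -> 0 / V _: fires at position(s) 5: lukonbo
2. f -> v, k -> g, p -> b, t -> d / V _ V: fires at position(s) 3: lugonbo
surface: lugonbo

cell POLE=ol, ASPECT=pa:
underlying: so-koen-bo
1. a, e -> 0 / V _: fires at position(s) 5: sokonbo
2. f -> v, k -> g, p -> b, t -> d / V _ V: fires at position(s) 3: sogonbo
surface: sogonbo


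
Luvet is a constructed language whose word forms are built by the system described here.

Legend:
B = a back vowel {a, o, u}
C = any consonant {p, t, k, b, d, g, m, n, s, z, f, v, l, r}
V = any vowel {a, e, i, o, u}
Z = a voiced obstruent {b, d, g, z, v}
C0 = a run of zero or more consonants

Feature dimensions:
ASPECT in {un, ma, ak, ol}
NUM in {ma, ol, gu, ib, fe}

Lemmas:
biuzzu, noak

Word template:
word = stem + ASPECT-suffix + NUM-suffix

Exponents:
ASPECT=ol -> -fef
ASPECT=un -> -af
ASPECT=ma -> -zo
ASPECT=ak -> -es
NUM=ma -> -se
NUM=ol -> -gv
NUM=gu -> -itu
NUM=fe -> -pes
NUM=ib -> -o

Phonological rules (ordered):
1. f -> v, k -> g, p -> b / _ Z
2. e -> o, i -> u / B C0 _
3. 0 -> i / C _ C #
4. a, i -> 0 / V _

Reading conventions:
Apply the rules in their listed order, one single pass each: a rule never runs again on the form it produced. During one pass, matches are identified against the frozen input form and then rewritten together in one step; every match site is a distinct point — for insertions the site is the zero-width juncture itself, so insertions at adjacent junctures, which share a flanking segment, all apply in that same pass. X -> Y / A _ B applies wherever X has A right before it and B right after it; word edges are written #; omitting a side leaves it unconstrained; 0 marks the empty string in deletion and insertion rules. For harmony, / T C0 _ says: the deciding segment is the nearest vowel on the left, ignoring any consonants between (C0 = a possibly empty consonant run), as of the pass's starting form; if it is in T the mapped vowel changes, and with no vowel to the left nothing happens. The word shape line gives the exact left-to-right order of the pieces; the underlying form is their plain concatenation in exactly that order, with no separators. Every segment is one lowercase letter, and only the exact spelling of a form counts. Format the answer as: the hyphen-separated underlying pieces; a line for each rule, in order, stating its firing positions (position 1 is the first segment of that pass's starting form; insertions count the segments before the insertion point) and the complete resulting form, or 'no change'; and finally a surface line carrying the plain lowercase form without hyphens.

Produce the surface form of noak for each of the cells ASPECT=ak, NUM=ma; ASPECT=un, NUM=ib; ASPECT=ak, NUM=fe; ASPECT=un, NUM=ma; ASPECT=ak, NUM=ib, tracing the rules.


cell ASPECT=ak, NUM=ma:
underlying: noak-es-se
1. f -> v, k -> g, p -> b / _ Z: no change
2. e -> o, i -> u / B C0 _: fires at position(s) 5: noakosse
3. 0 -> i / C _ C #: no change
4. a, i -> 0 / V _: fires at position(s) 3: nokosse
surface: nokosse

cell ASPECT=un, NUM=ib:
underlying: noak-af-o
1. f -> v, k -> g, p -> b / _ Z: no change
2. e -> o, i -> u / B C0 _: no change
3. 0 -> i / C _ C #: no change
4. a, i -> 0 / V _: fires at position(s) 3: nokafo
surface: nokafo

cell ASPECT=ak, NUM=fe:
underlying: noak-es-pes
1. f -> v, k -> g, p -> b / _ Z: no change
2. e -> o, i -> u / B C0 _: fires at position(s) 5: noakospes
3. 0 -> i / C _ C #: no change
4. a, i -> 0 / V _: fires at position(s) 3: nokospes
surface: nokospes

cell ASPECT=un, NUM=ma:
underlying: noak-af-se
1. f -> v, k -> g, p -> b / _ Z: no change
2. e -> o, i -> u / B C0 _: fires at position(s) 8: noakafso
3. 0 -> i / C _ C #: no change
4. a, i -> 0 / V _: fires at position(s) 3: nokafso
surface: nokafso

cell ASPECT=ak, NUM=ib:
underlying: noak-es-o
1. f -> v, k -> g, p -> b / _ Z: no change
2. e -> o, i -> u / B C0 _: fires at position(s) 5: noakoso
3. 0 -> i / C _ C #: no change
4. a, i -> 0 / V _: fires at position(s) 3: nokoso
surface: nokoso


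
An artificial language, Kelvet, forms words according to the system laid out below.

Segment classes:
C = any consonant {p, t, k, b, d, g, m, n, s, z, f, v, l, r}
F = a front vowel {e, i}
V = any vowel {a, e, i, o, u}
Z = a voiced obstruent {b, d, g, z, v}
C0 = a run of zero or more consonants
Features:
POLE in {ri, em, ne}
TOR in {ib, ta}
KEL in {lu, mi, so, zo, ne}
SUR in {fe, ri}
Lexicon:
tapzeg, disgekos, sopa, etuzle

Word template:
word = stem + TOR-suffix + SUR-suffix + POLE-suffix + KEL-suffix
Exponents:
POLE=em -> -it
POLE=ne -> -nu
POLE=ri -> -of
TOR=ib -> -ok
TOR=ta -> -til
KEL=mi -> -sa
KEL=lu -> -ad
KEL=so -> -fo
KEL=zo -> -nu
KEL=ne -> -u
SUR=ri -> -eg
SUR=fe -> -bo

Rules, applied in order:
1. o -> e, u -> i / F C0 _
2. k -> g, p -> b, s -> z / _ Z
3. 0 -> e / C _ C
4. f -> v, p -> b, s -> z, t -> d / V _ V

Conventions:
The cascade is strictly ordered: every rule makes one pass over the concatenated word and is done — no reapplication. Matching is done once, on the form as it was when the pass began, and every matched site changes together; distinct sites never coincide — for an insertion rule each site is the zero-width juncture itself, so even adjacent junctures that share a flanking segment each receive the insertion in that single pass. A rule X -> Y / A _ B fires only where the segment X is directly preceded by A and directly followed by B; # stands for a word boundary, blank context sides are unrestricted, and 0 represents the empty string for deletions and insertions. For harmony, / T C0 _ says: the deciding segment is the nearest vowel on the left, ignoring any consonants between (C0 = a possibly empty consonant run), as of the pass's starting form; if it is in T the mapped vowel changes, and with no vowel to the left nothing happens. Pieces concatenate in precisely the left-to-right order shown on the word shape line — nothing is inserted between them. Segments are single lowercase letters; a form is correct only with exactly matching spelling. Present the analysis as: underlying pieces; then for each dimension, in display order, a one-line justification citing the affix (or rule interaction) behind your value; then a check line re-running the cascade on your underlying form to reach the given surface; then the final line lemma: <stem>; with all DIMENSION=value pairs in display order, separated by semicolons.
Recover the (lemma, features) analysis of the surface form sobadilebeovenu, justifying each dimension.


underlying: sopa-til-bo-of-nu
POLE=ri - signalled by the affix -of
TOR=ta - signalled by the affix -til
KEL=zo - signalled by the affix -nu
SUR=fe - signalled by the affix -bo
check: sopatilboofnu -> sopatilbeofnu -> sopatilbeofnu -> sopatilebeofenu -> sobadilebeovenu
lemma: sopa; POLE=ri; TOR=ta; KEL=zo; SUR=fe


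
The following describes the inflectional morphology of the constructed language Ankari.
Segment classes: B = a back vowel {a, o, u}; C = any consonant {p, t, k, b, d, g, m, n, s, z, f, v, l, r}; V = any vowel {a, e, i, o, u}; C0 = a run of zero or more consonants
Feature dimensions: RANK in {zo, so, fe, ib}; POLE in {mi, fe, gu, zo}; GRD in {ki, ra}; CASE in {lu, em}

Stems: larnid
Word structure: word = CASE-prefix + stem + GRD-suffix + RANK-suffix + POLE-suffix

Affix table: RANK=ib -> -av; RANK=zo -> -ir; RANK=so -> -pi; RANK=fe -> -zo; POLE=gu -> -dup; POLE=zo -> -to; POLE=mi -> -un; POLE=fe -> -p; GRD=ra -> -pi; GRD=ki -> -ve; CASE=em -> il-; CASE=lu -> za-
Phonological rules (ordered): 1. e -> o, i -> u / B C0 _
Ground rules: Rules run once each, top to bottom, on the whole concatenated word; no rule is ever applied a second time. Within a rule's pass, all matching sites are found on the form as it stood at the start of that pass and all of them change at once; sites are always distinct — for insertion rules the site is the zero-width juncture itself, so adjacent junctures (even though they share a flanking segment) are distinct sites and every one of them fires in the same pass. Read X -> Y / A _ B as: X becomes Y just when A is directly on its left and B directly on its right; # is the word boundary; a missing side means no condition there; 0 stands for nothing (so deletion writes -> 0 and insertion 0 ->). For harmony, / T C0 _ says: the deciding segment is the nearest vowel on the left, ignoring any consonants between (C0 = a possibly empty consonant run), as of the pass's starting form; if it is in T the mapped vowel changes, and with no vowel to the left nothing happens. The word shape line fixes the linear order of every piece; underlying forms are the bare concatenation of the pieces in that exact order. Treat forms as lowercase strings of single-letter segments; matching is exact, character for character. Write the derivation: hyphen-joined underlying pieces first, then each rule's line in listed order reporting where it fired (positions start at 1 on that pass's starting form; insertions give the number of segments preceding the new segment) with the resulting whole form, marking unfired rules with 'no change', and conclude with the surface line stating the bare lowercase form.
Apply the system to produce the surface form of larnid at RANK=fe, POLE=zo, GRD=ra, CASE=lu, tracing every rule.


underlying: za-larnid-pi-zo-to
1. e -> o, i -> u / B C0 _: fires at position(s) 7: zalarnudpizoto
surface: zalarnudpizoto


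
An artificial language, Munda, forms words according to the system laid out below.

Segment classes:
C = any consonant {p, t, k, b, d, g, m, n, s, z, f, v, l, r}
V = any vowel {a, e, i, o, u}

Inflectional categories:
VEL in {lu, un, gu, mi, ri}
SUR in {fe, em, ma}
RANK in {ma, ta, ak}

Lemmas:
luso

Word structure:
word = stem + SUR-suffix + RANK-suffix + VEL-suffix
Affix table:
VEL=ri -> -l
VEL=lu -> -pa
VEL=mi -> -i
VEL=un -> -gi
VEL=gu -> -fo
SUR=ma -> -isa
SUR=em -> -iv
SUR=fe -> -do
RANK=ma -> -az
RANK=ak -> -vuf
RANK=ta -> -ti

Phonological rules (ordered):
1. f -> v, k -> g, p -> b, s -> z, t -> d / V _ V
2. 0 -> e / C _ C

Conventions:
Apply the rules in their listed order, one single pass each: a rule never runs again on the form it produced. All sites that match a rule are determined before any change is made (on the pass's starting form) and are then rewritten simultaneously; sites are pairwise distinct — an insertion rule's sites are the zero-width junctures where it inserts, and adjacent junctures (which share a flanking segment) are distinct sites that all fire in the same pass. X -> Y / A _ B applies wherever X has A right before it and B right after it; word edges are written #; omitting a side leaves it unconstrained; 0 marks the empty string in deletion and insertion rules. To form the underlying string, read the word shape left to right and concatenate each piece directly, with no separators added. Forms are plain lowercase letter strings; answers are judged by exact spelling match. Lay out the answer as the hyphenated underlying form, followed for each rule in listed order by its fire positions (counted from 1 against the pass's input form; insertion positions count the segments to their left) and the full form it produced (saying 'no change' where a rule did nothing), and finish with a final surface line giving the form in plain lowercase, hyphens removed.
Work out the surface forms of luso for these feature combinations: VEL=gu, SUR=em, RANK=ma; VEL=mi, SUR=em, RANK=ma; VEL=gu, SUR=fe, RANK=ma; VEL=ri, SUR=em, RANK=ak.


cell VEL=gu, SUR=em, RANK=ma:
underlying: luso-iv-az-fo
1. f -> v, k -> g, p -> b, s -> z, t -> d / V _ V: fires at position(s) 3: luzoivazfo
2. 0 -> e / C _ C: inserts after position(s) 8: luzoivazefo
surface: luzoivazefo

cell VEL=mi, SUR=em, RANK=ma:
underlying: luso-iv-az-i
1. f -> v, k -> g, p -> b, s -> z, t -> d / V _ V: fires at position(s) 3: luzoivazi
2. 0 -> e / C _ C: no change
surface: luzoivazi

cell VEL=gu, SUR=fe, RANK=ma:
underlying: luso-do-az-fo
1. f -> v, k -> g, p -> b, s -> z, t -> d / V _ V: fires at position(s) 3: luzodoazfo
2. 0 -> e / C _ C: inserts after position(s) 8: luzodoazefo
surface: luzodoazefo

cell VEL=ri, SUR=em, RANK=ak:
underlying: luso-iv-vuf-l
1. f -> v, k -> g, p -> b, s -> z, t -> d / V _ V: fires at position(s) 3: luzoivvufl
2. 0 -> e / C _ C: inserts after position(s) 6, 9: luzoivevufel
surface: luzoivevufel


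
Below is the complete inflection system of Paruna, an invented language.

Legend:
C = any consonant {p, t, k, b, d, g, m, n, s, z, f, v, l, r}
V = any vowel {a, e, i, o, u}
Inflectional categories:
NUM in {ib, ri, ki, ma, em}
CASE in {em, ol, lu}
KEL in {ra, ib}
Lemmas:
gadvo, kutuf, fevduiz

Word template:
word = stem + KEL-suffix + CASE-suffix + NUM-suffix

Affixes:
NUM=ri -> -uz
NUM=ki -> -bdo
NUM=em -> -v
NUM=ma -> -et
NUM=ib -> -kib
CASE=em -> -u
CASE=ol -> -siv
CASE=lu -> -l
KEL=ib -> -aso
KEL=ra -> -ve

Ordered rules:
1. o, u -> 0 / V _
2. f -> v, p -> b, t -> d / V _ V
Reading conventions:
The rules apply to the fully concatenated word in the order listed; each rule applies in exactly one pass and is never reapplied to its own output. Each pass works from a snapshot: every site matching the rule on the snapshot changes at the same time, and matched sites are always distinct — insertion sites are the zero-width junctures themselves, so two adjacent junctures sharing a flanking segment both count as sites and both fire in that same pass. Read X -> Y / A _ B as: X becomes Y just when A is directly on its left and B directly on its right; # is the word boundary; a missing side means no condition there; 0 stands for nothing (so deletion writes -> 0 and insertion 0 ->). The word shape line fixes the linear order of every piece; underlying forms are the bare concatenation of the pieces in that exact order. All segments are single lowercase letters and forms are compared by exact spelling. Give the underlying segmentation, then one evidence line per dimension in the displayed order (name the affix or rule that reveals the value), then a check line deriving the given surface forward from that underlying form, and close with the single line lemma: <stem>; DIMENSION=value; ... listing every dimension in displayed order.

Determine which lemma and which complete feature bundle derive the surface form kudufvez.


underlying: kutuf-ve-u-uz
NUM=ri - signalled by the affix -uz
CASE=em - signalled by the affix -u
KEL=ra - signalled by the affix -ve
check: kutufveuuz -> kutufvez -> kudufvez
lemma: kutuf; NUM=ri; CASE=em; KEL=ra


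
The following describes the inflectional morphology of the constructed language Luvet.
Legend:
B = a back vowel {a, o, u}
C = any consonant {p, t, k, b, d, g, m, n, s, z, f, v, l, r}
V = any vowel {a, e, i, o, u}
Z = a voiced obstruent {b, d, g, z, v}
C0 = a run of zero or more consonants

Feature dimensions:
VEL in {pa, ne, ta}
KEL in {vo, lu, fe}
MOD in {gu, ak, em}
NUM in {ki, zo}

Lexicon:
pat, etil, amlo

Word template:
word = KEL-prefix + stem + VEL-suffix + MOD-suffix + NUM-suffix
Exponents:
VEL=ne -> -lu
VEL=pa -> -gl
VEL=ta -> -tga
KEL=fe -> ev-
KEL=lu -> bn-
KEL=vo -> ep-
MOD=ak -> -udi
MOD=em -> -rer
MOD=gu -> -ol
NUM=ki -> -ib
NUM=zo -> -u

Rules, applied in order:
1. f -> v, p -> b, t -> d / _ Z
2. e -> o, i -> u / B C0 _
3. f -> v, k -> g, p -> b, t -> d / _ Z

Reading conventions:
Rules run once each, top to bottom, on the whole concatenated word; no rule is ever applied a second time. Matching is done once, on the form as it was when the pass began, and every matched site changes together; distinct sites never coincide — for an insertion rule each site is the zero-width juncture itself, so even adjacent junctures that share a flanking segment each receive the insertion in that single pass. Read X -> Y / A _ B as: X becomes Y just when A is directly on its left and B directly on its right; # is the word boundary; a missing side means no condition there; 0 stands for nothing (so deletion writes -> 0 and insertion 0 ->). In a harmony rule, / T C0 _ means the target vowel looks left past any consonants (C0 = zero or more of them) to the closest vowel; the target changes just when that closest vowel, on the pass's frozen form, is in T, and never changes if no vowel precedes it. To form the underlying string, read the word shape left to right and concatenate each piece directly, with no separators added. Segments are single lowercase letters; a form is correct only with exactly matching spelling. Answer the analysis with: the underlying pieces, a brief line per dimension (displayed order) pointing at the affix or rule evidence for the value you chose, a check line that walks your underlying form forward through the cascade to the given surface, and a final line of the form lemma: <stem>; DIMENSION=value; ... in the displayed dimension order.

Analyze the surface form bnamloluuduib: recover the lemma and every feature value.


underlying: bn-amlo-lu-udi-ib
VEL=ne - signalled by the affix -lu
KEL=lu - signalled by the affix bn-
MOD=ak - signalled by the affix -udi
NUM=ki - signalled by the affix -ib
check: bnamloluudiib -> bnamloluudiib -> bnamloluuduib -> bnamloluuduib
lemma: amlo; VEL=ne; KEL=lu; MOD=ak; NUM=ki


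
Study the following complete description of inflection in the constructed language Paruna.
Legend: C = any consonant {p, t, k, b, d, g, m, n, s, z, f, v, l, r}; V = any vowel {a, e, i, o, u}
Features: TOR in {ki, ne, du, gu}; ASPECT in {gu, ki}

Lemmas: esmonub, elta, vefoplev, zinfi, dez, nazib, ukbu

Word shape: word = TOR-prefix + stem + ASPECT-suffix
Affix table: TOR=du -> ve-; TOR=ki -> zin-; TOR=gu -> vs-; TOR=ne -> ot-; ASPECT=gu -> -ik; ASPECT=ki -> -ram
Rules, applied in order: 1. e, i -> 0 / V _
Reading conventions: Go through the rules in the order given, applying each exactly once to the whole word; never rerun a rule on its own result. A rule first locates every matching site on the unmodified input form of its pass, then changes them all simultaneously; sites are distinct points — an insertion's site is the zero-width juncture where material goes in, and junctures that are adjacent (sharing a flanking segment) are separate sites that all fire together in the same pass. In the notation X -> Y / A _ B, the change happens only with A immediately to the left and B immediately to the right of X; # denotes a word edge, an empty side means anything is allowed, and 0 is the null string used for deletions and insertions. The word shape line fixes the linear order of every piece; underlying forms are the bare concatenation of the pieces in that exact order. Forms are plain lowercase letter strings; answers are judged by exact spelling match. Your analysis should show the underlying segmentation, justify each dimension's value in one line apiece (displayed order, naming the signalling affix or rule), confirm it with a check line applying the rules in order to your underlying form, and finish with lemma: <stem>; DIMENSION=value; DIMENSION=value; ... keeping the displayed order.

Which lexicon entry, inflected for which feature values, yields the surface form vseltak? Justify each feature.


underlying: vs-elta-ik
TOR=gu - signalled by the affix vs-
ASPECT=gu - signalled by the affix -ik
check: vseltaik -> vseltak
lemma: elta; TOR=gu; ASPECT=gu


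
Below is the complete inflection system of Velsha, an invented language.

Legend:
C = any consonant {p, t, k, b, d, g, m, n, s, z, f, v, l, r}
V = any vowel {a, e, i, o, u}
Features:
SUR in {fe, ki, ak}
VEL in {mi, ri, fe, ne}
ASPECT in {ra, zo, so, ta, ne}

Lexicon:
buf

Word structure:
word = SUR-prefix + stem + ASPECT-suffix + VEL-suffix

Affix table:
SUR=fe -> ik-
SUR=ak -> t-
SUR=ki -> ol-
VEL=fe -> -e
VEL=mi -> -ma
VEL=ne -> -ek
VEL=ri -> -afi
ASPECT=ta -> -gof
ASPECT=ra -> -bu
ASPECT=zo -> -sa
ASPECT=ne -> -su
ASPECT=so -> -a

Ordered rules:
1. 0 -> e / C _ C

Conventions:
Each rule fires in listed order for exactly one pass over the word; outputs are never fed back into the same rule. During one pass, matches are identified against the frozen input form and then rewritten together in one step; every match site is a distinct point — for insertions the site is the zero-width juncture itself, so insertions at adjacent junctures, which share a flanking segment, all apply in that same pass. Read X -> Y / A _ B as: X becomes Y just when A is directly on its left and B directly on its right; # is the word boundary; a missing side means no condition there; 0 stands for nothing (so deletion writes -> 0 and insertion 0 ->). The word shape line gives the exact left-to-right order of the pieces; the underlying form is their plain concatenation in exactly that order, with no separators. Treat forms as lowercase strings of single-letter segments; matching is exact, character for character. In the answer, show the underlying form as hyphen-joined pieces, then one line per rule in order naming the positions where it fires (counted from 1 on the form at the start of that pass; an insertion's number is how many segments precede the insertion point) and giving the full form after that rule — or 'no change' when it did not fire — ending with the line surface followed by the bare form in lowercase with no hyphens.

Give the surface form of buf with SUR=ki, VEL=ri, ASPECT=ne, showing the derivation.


underlying: ol-buf-su-afi
1. 0 -> e / C _ C: inserts after position(s) 2, 5: olebufesuafi
surface: olebufesuafi


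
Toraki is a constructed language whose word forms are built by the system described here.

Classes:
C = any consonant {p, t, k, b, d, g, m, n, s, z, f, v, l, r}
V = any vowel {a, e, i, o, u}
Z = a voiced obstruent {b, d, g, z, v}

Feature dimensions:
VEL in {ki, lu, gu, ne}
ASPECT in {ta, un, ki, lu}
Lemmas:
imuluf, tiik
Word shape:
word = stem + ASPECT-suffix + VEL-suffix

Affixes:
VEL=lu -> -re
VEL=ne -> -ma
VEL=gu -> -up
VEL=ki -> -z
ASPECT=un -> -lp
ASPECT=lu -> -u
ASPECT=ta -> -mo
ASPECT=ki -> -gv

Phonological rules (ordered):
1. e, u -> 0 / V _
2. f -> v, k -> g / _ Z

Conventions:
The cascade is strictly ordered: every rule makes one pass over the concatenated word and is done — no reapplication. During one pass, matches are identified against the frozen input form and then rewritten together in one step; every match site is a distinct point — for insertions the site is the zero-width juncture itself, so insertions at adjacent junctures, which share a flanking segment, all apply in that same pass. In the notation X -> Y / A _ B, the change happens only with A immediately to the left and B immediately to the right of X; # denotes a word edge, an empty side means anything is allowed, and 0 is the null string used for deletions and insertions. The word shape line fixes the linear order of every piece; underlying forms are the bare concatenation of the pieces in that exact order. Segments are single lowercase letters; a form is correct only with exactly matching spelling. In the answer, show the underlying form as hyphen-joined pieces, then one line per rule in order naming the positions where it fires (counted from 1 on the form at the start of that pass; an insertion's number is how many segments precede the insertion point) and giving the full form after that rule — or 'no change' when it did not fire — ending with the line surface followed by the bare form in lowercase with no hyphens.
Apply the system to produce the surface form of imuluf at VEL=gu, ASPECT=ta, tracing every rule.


underlying: imuluf-mo-up
1. e, u -> 0 / V _: fires at position(s) 9: imulufmop
2. f -> v, k -> g / _ Z: no change
surface: imulufmop


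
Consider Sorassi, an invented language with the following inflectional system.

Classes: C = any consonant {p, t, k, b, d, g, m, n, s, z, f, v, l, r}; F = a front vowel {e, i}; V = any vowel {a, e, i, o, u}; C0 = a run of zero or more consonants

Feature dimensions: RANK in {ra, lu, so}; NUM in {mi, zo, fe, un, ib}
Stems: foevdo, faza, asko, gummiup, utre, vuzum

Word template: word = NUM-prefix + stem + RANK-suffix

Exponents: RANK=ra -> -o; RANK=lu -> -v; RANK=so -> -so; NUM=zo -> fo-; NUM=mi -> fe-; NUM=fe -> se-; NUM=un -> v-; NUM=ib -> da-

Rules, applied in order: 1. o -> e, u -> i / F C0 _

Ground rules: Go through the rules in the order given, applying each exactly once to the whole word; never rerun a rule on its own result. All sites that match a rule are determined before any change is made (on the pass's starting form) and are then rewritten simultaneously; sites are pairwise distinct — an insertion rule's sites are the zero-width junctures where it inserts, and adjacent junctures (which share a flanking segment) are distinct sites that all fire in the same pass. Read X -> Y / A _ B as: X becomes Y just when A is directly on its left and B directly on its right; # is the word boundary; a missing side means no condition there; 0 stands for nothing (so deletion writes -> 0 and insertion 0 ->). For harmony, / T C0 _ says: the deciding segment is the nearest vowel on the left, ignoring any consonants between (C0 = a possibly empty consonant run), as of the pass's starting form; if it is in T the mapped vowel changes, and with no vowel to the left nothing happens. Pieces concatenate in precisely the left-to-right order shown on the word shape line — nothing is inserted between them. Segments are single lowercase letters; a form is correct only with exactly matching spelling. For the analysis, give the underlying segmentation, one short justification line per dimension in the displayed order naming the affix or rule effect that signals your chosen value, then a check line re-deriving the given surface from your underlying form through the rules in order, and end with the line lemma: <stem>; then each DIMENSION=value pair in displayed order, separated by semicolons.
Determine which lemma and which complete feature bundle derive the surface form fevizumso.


underlying: fe-vuzum-so
RANK=so - signalled by the affix -so
NUM=mi - signalled by the affix fe-
check: fevuzumso -> fevizumso
lemma: vuzum; RANK=so; NUM=mi


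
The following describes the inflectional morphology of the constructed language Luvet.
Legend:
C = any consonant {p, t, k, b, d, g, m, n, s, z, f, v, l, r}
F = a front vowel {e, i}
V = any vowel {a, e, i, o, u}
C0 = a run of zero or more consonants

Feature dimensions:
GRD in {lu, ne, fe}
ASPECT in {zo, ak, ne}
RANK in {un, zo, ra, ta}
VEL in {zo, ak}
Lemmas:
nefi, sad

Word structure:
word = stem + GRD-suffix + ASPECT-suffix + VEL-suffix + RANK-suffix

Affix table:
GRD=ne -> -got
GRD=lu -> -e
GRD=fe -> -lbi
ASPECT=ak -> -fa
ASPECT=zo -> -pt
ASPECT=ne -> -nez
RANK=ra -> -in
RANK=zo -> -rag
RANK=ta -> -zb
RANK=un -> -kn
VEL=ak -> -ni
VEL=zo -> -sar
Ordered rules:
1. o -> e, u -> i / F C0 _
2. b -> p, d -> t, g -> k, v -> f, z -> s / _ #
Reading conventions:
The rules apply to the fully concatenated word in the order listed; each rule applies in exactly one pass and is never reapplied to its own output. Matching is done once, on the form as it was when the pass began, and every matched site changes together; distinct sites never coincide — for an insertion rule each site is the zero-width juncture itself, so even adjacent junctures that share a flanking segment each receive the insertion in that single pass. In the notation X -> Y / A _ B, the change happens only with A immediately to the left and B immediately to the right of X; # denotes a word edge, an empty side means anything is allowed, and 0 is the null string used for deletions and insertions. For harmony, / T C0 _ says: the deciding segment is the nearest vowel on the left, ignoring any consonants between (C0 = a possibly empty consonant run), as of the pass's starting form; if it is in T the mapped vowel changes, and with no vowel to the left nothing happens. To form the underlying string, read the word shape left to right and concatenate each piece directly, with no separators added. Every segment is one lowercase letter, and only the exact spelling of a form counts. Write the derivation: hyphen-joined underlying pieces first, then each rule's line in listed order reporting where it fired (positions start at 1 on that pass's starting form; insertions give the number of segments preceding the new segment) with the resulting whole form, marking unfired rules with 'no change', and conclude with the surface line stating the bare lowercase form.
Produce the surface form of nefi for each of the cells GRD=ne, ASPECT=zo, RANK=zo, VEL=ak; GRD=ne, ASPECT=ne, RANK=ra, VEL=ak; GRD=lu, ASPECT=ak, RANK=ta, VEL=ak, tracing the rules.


cell GRD=ne, ASPECT=zo, RANK=zo, VEL=ak:
underlying: nefi-got-pt-ni-rag
1. o -> e, u -> i / F C0 _: fires at position(s) 6: nefigetptnirag
2. b -> p, d -> t, g -> k, v -> f, z -> s / _ #: fires at position(s) 14: nefigetptnirak
surface: nefigetptnirak

cell GRD=ne, ASPECT=ne, RANK=ra, VEL=ak:
underlying: nefi-got-nez-ni-in
1. o -> e, u -> i / F C0 _: fires at position(s) 6: nefigetnezniin
2. b -> p, d -> t, g -> k, v -> f, z -> s / _ #: no change
surface: nefigetnezniin

cell GRD=lu, ASPECT=ak, RANK=ta, VEL=ak:
underlying: nefi-e-fa-ni-zb
1. o -> e, u -> i / F C0 _: no change
2. b -> p, d -> t, g -> k, v -> f, z -> s / _ #: fires at position(s) 11: nefiefanizp
surface: nefiefanizp
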